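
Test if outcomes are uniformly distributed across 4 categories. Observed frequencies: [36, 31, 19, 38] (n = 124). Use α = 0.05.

Expected = 31 each. χ² = Σ(O-E)²/E = 7.032. df = 3, critical value = 7.815. Fail to reject H₀.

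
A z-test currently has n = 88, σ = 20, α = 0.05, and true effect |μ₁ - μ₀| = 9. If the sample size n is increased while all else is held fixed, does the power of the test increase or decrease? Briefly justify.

Power increases: a larger n shrinks the standard error σ/√n, moving the sampling distribution under H₁ further from the critical value.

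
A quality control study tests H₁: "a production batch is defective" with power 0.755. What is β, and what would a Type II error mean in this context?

β = 1 - power = 1 - 0.755 = 0.245. A Type II error is failing to reject H₀ when H₀ is false (false negative) — here, failing to conclude that a production batch is defective when in fact it is true. Consequence: shipping a defective batch — faulty products reach customers.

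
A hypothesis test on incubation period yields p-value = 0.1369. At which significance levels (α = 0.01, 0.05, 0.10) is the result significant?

p = 0.1369. Not significant at any of the given levels.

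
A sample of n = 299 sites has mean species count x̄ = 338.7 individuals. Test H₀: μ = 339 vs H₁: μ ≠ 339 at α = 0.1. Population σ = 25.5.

z = (x̄ - μ₀)/(σ/√n) = (338.7 - 339)/(25.5/√299) = -0.203. Critical value: ±1.645. Since |-0.203| ≤ 1.645, Fail to reject H₀.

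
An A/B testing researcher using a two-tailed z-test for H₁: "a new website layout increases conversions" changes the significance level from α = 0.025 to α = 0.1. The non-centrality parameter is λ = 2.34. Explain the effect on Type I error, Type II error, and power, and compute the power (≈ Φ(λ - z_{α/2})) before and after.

Increasing α from 0.025 to 0.1:
• Type I error rate increases (α is the Type I rate by definition).
• Critical value moves from z_{α/2} = 2.241 to 1.645, so power = Φ(λ - z_{α/2}) goes from Φ(2.34 - 2.241) = 0.539 to Φ(2.34 - 1.645) = 0.756.
• Type II error rate β = 1 - power therefore decreases (0.461 → 0.244).
Appropriate when false negatives are costly — here, discarding a layout that would have improved conversions — lost revenue.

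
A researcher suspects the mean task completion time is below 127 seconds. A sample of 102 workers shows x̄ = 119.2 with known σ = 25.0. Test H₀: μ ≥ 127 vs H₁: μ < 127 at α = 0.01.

z = -3.151. Critical value: -2.33. Reject H₀.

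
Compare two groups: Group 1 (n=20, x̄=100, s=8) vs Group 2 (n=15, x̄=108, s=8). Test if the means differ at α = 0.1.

Pooled sp = 8.0. t = -2.928, df = 33. Critical t = ±1.692. Reject H₀.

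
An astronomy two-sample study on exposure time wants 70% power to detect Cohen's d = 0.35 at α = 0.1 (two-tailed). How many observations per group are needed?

z_{α/2} = 1.645, z_β = Φ⁻¹(0.7) = 0.524. For small effect (d = 0.35): n per group = 2(z_{α/2} + z_β)²/d² = 2(1.645 + 0.524)²/0.35² = 76.8 → 77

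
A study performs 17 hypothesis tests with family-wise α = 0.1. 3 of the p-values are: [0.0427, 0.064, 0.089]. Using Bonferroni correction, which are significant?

Bonferroni α = 0.1/17 = 0.00588. None of the given p-values are significant.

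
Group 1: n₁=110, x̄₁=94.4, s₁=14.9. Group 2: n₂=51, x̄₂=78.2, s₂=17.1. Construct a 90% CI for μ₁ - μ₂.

Difference = 16.2. SE = √(14.9²/110 + 17.1²/51) = 2.784. CI = (11.62, 20.78)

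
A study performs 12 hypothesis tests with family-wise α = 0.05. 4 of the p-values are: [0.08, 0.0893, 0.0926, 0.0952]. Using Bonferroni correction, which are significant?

Bonferroni α = 0.05/12 = 0.00417. None of the given p-values are significant.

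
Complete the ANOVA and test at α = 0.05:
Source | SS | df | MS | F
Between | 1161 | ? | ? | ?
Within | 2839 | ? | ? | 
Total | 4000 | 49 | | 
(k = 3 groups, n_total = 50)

df_between = 2, df_within = 47. MS_between = 580.5, MS_within = 60.4. F = 9.61, F_crit ≈ 3.195. Reject H₀.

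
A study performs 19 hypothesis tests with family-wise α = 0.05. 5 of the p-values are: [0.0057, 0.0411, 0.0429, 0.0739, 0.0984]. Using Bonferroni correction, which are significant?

Bonferroni α = 0.05/19 = 0.00263. None of the given p-values are significant.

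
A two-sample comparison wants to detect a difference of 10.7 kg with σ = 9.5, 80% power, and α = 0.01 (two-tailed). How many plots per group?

n per group = 2(z_α/2 + z_β)²σ²/d² = 2×(2.576 + 0.84)²×9.5²/10.7² = 18.4 → n = 19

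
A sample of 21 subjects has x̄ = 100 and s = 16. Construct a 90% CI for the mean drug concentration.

CI = x̄ ± t*(s/√n) = 100 ± 1.725(16/√21) = (93.98, 106.02)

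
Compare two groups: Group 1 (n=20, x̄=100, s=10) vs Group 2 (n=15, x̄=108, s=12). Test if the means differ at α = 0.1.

Pooled sp = 10.89. t = -2.15, df = 33. Critical t = ±1.692. Reject H₀.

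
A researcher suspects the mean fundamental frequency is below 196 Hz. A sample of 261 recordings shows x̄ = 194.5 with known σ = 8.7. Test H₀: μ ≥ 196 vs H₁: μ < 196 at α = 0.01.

z = -2.785. Critical value: -2.33. Reject H₀.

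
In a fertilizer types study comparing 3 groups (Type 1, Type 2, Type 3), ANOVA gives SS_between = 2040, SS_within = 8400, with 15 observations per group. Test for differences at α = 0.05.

df_between = 2, df_within = 42. F = MS_between/MS_within = 1020.0/200.0 = 5.1. F_crit ≈ 3.22. Reject H₀. At least one mean differs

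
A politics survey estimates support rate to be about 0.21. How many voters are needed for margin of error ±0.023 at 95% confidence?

n = z²p(1-p)/E² = 1.96²×0.21×0.79/0.023² = 1204.8 → n = 1205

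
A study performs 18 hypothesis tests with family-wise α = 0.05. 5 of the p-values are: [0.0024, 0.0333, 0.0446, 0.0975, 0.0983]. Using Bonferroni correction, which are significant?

Bonferroni α = 0.05/18 = 0.00278. Significant p-values: [0.0024]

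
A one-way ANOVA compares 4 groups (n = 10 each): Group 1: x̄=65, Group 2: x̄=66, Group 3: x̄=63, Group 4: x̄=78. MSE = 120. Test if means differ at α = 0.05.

Grand mean = 68.0. SS_between = 1380.0, MS_between = 460.0. F = 3.833, F_crit ≈ 2.866. Reject H₀.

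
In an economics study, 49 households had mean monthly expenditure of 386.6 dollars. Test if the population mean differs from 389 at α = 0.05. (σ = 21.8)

z = (x̄ - μ₀)/(σ/√n) = (386.6 - 389)/(21.8/√49) = -0.771. Critical value: ±1.96. Since |-0.771| ≤ 1.96, Fail to reject H₀.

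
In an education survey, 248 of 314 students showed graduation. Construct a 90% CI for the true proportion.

p̂ = 0.79. CI = p̂ ± z*√(p̂(1-p̂)/n) = (0.752, 0.828)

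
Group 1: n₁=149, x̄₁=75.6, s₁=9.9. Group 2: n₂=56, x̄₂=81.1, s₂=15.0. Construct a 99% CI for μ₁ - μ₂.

Difference = -5.5. SE = √(9.9²/149 + 15.0²/56) = 2.162. CI = (-11.07, 0.07)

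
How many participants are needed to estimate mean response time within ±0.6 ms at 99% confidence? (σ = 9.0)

n = (z*σ/E)² = (2.576×9.0/0.6)² = 1493.05 → n = 1494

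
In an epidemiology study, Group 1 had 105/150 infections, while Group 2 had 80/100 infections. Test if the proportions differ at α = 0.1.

p̂₁ = 0.7, p̂₂ = 0.8, pooled p̂ = 0.74. z = -1.766. Critical: ±1.645. Reject H₀.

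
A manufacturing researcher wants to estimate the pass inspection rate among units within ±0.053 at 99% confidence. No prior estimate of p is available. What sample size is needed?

Conservative approach: use p = 0.5 (maximizes p(1-p) = 0.25). n = z²(0.25)/E² = 2.576²×0.25/0.053² = 590.6 → n = 591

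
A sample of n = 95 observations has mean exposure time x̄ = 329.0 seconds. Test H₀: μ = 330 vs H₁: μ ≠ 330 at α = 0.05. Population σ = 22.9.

z = (x̄ - μ₀)/(σ/√n) = (329.0 - 330)/(22.9/√95) = -0.426. Critical value: ±1.96. Since |-0.426| ≤ 1.96, Fail to reject H₀.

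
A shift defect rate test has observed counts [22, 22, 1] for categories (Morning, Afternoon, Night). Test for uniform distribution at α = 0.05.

Expected = 15 each. χ² = Σ(O-E)²/E = 19.6. df = 2, critical value = 5.991. Reject H₀.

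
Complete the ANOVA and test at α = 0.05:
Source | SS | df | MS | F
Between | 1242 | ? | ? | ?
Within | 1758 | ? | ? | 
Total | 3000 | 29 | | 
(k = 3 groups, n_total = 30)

df_between = 2, df_within = 27. MS_between = 621.0, MS_within = 65.11. F = 9.538, F_crit ≈ 3.354. Reject H₀.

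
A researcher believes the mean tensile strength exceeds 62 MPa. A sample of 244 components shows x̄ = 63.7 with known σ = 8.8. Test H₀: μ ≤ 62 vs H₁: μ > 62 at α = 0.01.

z = 3.018. Critical value: 2.33. Reject H₀.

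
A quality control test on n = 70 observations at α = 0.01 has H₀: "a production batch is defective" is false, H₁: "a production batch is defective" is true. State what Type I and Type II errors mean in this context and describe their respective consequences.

Type I (false positive): concluding that a production batch is defective when it is not — scrapping a good batch — wasted material and cost for no reason. Type II (false negative): failing to conclude that a production batch is defective when it is — shipping a defective batch — faulty products reach customers. Which is costlier depends on domain priorities and is a judgement call rather than a statistical fact.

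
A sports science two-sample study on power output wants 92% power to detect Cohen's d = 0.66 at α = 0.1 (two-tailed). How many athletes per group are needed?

z_{α/2} = 1.645, z_β = Φ⁻¹(0.92) = 1.405. For medium effect (d = 0.66): n per group = 2(z_{α/2} + z_β)²/d² = 2(1.645 + 1.405)²/0.66² = 42.7 → 43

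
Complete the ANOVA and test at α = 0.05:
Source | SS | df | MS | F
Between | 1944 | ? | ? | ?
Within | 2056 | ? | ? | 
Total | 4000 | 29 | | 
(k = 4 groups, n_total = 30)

df_between = 3, df_within = 26. MS_between = 648.0, MS_within = 79.08. F = 8.195, F_crit ≈ 2.975. Reject H₀.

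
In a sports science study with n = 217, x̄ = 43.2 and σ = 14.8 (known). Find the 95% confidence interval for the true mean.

CI = x̄ ± z*(σ/√n) = 43.2 ± 1.96(14.8/√217) = 43.2 ± 1.97 = (41.23, 45.17)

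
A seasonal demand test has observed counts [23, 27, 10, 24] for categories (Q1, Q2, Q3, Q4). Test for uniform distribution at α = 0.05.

Expected = 21 each. χ² = Σ(O-E)²/E = 8.095. df = 3, critical value = 7.815. Reject H₀.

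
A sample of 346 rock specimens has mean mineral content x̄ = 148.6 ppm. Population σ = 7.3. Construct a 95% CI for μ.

CI = x̄ ± z*(σ/√n) = 148.6 ± 1.96(7.3/√346) = 148.6 ± 0.77 = (147.83, 149.37)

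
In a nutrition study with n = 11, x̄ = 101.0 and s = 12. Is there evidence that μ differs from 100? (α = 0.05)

t = (x̄ - μ₀)/(s/√n) = (101.0 - 100)/(12/√11) = 0.276. df = 10, critical t = ±2.228. Fail to reject H₀.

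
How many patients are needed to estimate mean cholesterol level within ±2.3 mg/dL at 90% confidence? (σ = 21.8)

n = (z*σ/E)² = (1.645×21.8/2.3)² = 243.1 → n = 244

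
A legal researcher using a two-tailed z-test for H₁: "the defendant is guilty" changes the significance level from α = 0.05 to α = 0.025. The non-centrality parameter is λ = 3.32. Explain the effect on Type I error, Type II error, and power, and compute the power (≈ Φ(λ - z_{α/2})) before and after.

Decreasing α from 0.05 to 0.025:
• Type I error rate decreases (α is the Type I rate by definition).
• Critical value moves from z_{α/2} = 1.96 to 2.241, so power = Φ(λ - z_{α/2}) goes from Φ(3.32 - 1.96) = 0.913 to Φ(3.32 - 2.241) = 0.86.
• Type II error rate β = 1 - power therefore increases (0.087 → 0.14).
Appropriate when false positives are costly — here, convicting an innocent person.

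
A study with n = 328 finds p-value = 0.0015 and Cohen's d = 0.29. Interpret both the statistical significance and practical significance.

Statistically significant (p = 0.0015 < 0.05). Cohen's d = 0.29 indicates a small effect size. Both statistical and practical significance should be considered.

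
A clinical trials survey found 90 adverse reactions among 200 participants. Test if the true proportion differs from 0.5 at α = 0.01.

p̂ = 0.45, p₀ = 0.5. z = (p̂ - p₀)/√(p₀(1-p₀)/n) = -1.414. Critical: ±2.576. Fail to reject H₀.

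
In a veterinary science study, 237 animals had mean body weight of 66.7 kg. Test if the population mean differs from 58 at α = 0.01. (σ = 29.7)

z = (x̄ - μ₀)/(σ/√n) = (66.7 - 58)/(29.7/√237) = 4.51. Critical value: ±2.576. Since |4.51| > 2.576, Reject H₀.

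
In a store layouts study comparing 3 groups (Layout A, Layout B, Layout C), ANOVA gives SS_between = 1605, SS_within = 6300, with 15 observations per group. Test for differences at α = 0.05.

df_between = 2, df_within = 42. F = MS_between/MS_within = 802.5/150.0 = 5.35. F_crit ≈ 3.22. Reject H₀. At least one mean differs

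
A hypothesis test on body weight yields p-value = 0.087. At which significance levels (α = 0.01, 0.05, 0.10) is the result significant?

p = 0.087. Significant at: α = 0.1.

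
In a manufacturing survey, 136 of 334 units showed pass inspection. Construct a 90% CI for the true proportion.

p̂ = 0.407. CI = p̂ ± z*√(p̂(1-p̂)/n) = (0.363, 0.451)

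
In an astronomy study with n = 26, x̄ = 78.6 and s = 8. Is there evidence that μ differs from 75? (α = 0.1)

t = (x̄ - μ₀)/(s/√n) = (78.6 - 75)/(8/√26) = 2.295. df = 25, critical t = ±1.708. Reject H₀.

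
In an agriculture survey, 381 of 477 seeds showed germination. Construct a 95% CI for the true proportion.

p̂ = 0.799. CI = p̂ ± z*√(p̂(1-p̂)/n) = (0.763, 0.835)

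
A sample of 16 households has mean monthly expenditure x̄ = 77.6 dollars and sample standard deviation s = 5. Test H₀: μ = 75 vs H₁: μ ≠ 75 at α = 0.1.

t = (x̄ - μ₀)/(s/√n) = (77.6 - 75)/(5/√16) = 2.08. df = 15, critical t = ±1.753. Reject H₀.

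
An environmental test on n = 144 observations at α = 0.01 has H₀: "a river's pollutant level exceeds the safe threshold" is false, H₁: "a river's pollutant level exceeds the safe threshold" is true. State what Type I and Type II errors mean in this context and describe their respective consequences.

Type I (false positive): concluding that a river's pollutant level exceeds the safe threshold when it is not — shutting down a compliant factory unnecessarily. Type II (false negative): failing to conclude that a river's pollutant level exceeds the safe threshold when it is — allowing unsafe pollution to continue. Which is costlier depends on domain priorities and is a judgement call rather than a statistical fact.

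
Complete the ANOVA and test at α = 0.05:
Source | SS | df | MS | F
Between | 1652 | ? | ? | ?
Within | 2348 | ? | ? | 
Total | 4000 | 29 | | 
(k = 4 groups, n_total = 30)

df_between = 3, df_within = 26. MS_between = 550.67, MS_within = 90.31. F = 6.098, F_crit ≈ 2.975. Reject H₀.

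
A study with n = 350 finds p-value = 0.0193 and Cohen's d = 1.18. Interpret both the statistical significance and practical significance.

Statistically significant (p = 0.0193 < 0.05). Cohen's d = 1.18 indicates a large effect size. Both statistical and practical significance should be considered.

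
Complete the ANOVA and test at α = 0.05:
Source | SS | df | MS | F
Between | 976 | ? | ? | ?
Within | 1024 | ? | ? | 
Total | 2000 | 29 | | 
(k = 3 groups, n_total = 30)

df_between = 2, df_within = 27. MS_between = 488.0, MS_within = 37.93. F = 12.867, F_crit ≈ 3.354. Reject H₀.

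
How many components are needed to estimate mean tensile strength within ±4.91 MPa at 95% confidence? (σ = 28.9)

n = (z*σ/E)² = (1.96×28.9/4.91)² = 133.1 → n = 134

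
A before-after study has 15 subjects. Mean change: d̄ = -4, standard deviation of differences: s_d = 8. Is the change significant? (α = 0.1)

t = d̄/(s_d/√n) = -4/(8/√15) = -1.936. df = 14, critical t = ±1.761. Reject H₀.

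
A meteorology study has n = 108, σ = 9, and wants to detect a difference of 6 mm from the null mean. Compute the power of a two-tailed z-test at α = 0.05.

SE = σ/√n = 9/√108 = 0.866. Non-centrality λ = d/SE = 6/0.866 = 6.928. Power ≈ Φ(λ - z_{α/2}) = Φ(6.928 - 1.96) = Φ(4.968) = 1.0.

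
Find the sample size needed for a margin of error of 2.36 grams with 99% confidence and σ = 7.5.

n = (z*σ/E)² = (2.576×7.5/2.36)² = 67.02 → n = 68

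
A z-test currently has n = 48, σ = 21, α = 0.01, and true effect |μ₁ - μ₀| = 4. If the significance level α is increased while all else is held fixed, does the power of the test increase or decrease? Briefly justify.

Power increases: a larger α lowers the critical value, so more of the H₁ sampling distribution falls in the rejection region.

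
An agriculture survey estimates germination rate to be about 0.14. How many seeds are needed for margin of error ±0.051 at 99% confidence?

n = z²p(1-p)/E² = 2.576²×0.14×0.86/0.051² = 307.2 → n = 308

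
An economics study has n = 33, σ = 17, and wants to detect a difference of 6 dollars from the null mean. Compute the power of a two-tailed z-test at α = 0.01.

SE = σ/√n = 17/√33 = 2.959. Non-centrality λ = d/SE = 6/2.959 = 2.027. Power ≈ Φ(λ - z_{α/2}) = Φ(2.027 - 2.576) = Φ(-0.549) = 0.292.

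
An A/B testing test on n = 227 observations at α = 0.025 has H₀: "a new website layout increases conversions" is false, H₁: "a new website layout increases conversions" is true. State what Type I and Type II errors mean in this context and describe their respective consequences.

Type I (false positive): concluding that a new website layout increases conversions when it is not — rolling out a layout that doesn't actually help — wasted engineering effort. Type II (false negative): failing to conclude that a new website layout increases conversions when it is — discarding a layout that would have improved conversions — lost revenue. Which is costlier depends on domain priorities and is a judgement call rather than a statistical fact.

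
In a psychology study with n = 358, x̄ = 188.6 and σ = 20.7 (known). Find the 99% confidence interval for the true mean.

CI = x̄ ± z*(σ/√n) = 188.6 ± 2.576(20.7/√358) = 188.6 ± 2.82 = (185.78, 191.42)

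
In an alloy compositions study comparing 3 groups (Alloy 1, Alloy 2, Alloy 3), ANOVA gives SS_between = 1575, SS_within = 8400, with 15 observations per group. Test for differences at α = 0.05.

df_between = 2, df_within = 42. F = MS_between/MS_within = 787.5/200.0 = 3.938. F_crit ≈ 3.22. Reject H₀. At least one mean differs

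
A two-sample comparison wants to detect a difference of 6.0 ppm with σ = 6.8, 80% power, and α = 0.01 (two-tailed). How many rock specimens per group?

n per group = 2(z_α/2 + z_β)²σ²/d² = 2×(2.576 + 0.84)²×6.8²/6.0² = 30.0 → n = 30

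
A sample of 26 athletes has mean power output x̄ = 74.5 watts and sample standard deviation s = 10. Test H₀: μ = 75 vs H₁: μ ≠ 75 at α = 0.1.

t = (x̄ - μ₀)/(s/√n) = (74.5 - 75)/(10/√26) = -0.255. df = 25, critical t = ±1.708. Fail to reject H₀.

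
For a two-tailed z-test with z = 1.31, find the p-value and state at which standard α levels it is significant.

p = 2·P(Z > |1.31|) = 2·(1 - Φ(1.31)) ≈ 0.1902. Not significant at any standard level.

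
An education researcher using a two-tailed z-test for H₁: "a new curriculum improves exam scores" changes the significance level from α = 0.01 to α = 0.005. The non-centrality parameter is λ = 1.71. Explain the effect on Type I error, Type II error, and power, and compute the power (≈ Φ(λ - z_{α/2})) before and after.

Decreasing α from 0.01 to 0.005:
• Type I error rate decreases (α is the Type I rate by definition).
• Critical value moves from z_{α/2} = 2.576 to 2.807, so power = Φ(λ - z_{α/2}) goes from Φ(1.71 - 2.576) = 0.193 to Φ(1.71 - 2.807) = 0.136.
• Type II error rate β = 1 - power therefore increases (0.807 → 0.864).
Appropriate when false positives are costly — here, adopting a curriculum that gives no real benefit — disruption for nothing.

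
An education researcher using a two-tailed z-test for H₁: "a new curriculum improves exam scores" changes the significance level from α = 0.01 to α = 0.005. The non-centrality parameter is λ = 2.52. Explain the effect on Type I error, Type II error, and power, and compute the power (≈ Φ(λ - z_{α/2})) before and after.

Decreasing α from 0.01 to 0.005:
• Type I error rate decreases (α is the Type I rate by definition).
• Critical value moves from z_{α/2} = 2.576 to 2.807, so power = Φ(λ - z_{α/2}) goes from Φ(2.52 - 2.576) = 0.478 to Φ(2.52 - 2.807) = 0.387.
• Type II error rate β = 1 - power therefore increases (0.522 → 0.613).
Appropriate when false positives are costly — here, adopting a curriculum that gives no real benefit — disruption for nothing.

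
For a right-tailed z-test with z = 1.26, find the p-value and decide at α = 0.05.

p = P(Z > 1.26) = 1 - Φ(1.26) ≈ 0.1038. Since p ≥ 0.05, fail to reject H₀ (not significant) at α = 0.05.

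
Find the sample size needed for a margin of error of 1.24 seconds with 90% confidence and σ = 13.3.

n = (z*σ/E)² = (1.645×13.3/1.24)² = 311.3 → n = 312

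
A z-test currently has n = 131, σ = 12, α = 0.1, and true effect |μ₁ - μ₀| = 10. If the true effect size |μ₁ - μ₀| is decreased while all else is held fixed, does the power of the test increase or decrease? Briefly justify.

Power decreases: a smaller true effect decreases the non-centrality λ = |μ₁ - μ₀|/(σ/√n).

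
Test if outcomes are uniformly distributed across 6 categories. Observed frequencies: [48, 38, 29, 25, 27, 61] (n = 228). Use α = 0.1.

Expected = 38 each. χ² = Σ(O-E)²/E = 26.316. df = 5, critical value = 9.236. Reject H₀.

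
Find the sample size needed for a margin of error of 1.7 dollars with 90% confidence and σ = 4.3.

n = (z*σ/E)² = (1.645×4.3/1.7)² = 17.3 → n = 18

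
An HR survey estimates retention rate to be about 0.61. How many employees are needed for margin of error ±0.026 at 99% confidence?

n = z²p(1-p)/E² = 2.576²×0.61×0.39/0.026² = 2335.3 → n = 2336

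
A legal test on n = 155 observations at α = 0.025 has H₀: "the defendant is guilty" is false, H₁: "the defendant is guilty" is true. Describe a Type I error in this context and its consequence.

Type I error: rejecting H₀ when it is true — concluding that the defendant is guilty when in fact it is not. Consequence: convicting an innocent person.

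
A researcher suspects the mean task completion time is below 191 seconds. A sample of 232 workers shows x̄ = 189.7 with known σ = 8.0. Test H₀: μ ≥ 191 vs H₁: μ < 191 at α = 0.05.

z = -2.475. Critical value: -1.645. Reject H₀.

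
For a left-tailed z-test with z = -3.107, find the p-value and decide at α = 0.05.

p = P(Z < -3.107) = Φ(-3.107) ≈ 0.0009. Since p < 0.05, reject H₀ (significant) at α = 0.05.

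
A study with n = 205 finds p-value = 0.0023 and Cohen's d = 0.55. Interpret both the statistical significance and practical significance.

Statistically significant (p = 0.0023 < 0.05). Cohen's d = 0.55 indicates a medium effect size. Both statistical and practical significance should be considered.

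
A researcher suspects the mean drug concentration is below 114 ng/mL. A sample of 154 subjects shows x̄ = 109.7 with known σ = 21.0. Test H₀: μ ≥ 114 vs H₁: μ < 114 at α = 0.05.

z = -2.541. Critical value: -1.645. Reject H₀.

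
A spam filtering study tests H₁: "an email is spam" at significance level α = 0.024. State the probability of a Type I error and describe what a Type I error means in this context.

P(Type I error) = α = 0.024. A Type I error is rejecting H₀ when H₀ is actually true (false positive) — here, concluding that an email is spam when in fact this is not the case. Consequence: a legitimate email is sent to the spam folder and the user misses it.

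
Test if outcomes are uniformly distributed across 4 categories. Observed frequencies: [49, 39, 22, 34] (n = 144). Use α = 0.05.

Expected = 36 each. χ² = Σ(O-E)²/E = 10.5. df = 3, critical value = 7.815. Reject H₀.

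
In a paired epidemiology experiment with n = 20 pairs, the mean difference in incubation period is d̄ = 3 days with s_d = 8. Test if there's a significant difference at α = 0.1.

t = d̄/(s_d/√n) = 3/(8/√20) = 1.677. df = 19, critical t = ±1.729. Fail to reject H₀.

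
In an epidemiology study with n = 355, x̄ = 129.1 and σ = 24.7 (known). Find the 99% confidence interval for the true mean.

CI = x̄ ± z*(σ/√n) = 129.1 ± 2.576(24.7/√355) = 129.1 ± 3.38 = (125.72, 132.48)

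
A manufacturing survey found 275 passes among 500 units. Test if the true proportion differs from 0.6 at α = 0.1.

p̂ = 0.55, p₀ = 0.6. z = (p̂ - p₀)/√(p₀(1-p₀)/n) = -2.282. Critical: ±1.645. Reject H₀.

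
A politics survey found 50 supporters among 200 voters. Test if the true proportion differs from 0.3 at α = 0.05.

p̂ = 0.25, p₀ = 0.3. z = (p̂ - p₀)/√(p₀(1-p₀)/n) = -1.543. Critical: ±1.96. Fail to reject H₀.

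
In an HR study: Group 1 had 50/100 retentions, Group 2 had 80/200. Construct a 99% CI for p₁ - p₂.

p̂₁ = 0.5, p̂₂ = 0.4. Difference = 0.1. CI = (-0.057, 0.257)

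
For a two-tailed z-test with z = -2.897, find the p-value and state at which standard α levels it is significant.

p = 2·P(Z > |-2.897|) = 2·(1 - Φ(2.897)) ≈ 0.0038. Significant at α = 0.1; Significant at α = 0.05; Significant at α = 0.01.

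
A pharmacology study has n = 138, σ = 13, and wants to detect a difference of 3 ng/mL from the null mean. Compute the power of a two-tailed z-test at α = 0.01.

SE = σ/√n = 13/√138 = 1.107. Non-centrality λ = d/SE = 3/1.107 = 2.711. Power ≈ Φ(λ - z_{α/2}) = Φ(2.711 - 2.576) = Φ(0.135) = 0.554.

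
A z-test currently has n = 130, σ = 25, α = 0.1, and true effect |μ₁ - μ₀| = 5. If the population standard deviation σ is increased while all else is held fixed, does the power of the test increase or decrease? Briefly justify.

Power decreases: a larger σ inflates the standard error σ/√n, pulling the sampling distribution under H₁ back toward the critical value.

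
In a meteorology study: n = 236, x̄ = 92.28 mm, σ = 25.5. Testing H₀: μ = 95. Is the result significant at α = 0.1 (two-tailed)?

z = (92.28 - 95)/(25.5/√236) = -1.639. Since |z| ≤ 1.645, not significant at α = 0.1.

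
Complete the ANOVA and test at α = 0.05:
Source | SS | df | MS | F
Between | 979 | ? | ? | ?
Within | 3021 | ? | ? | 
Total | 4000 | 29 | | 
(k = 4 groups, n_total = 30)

df_between = 3, df_within = 26. MS_between = 326.33, MS_within = 116.19. F = 2.809, F_crit ≈ 2.975. Fail to reject H₀.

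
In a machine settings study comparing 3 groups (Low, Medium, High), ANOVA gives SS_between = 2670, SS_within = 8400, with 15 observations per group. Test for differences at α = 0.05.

df_between = 2, df_within = 42. F = MS_between/MS_within = 1335.0/200.0 = 6.675. F_crit ≈ 3.22. Reject H₀. At least one mean differs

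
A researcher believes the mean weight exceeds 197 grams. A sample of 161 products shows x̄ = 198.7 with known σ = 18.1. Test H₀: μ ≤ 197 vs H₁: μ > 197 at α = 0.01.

z = 1.192. Critical value: 2.33. Fail to reject H₀.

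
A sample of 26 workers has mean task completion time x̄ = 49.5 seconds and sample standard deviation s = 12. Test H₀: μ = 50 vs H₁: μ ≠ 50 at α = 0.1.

t = (x̄ - μ₀)/(s/√n) = (49.5 - 50)/(12/√26) = -0.212. df = 25, critical t = ±1.708. Fail to reject H₀.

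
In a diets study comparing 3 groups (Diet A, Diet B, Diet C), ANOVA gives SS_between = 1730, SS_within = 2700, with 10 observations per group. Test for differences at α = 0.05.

df_between = 2, df_within = 27. F = MS_between/MS_within = 865.0/100.0 = 8.65. F_crit ≈ 3.354. Reject H₀. At least one mean differs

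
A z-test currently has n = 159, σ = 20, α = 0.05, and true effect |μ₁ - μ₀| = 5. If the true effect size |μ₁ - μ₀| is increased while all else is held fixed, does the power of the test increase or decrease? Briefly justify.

Power increases: a larger true effect increases the non-centrality λ = |μ₁ - μ₀|/(σ/√n).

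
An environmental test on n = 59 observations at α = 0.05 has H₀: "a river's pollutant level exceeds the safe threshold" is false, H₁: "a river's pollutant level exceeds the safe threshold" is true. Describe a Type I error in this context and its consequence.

Type I error: rejecting H₀ when it is true — concluding that a river's pollutant level exceeds the safe threshold when in fact it is not. Consequence: shutting down a compliant factory unnecessarily.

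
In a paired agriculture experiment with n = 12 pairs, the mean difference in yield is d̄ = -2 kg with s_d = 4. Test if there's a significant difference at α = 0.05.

t = d̄/(s_d/√n) = -2/(4/√12) = -1.732. df = 11, critical t = ±2.201. Fail to reject H₀.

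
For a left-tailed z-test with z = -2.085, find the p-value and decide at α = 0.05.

p = P(Z < -2.085) = Φ(-2.085) ≈ 0.0185. Since p < 0.05, reject H₀ (significant) at α = 0.05.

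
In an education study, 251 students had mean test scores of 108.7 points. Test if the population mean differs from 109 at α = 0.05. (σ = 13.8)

z = (x̄ - μ₀)/(σ/√n) = (108.7 - 109)/(13.8/√251) = -0.344. Critical value: ±1.96. Since |-0.344| ≤ 1.96, Fail to reject H₀.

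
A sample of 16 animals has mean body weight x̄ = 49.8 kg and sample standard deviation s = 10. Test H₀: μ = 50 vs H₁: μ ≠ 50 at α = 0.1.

t = (x̄ - μ₀)/(s/√n) = (49.8 - 50)/(10/√16) = -0.08. df = 15, critical t = ±1.753. Fail to reject H₀.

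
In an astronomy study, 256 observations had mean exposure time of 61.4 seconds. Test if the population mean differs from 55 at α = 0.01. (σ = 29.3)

z = (x̄ - μ₀)/(σ/√n) = (61.4 - 55)/(29.3/√256) = 3.495. Critical value: ±2.576. Since |3.495| > 2.576, Reject H₀.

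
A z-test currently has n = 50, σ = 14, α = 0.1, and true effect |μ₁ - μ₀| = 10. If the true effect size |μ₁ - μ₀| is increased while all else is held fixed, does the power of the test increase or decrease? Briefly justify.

Power increases: a larger true effect increases the non-centrality λ = |μ₁ - μ₀|/(σ/√n).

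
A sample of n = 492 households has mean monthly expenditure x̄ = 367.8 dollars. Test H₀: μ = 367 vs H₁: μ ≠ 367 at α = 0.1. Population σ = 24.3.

z = (x̄ - μ₀)/(σ/√n) = (367.8 - 367)/(24.3/√492) = 0.73. Critical value: ±1.645. Since |0.73| ≤ 1.645, Fail to reject H₀.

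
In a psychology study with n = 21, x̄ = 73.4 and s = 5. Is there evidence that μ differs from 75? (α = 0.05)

t = (x̄ - μ₀)/(s/√n) = (73.4 - 75)/(5/√21) = -1.466. df = 20, critical t = ±2.086. Fail to reject H₀.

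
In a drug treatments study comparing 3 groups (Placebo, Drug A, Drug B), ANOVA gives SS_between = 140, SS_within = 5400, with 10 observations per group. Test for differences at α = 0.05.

df_between = 2, df_within = 27. F = MS_between/MS_within = 70.0/200.0 = 0.35. F_crit ≈ 3.354. Fail to reject H₀.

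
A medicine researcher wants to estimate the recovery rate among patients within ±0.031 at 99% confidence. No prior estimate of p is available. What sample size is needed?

Conservative approach: use p = 0.5 (maximizes p(1-p) = 0.25). n = z²(0.25)/E² = 2.576²×0.25/0.031² = 1726.3 → n = 1727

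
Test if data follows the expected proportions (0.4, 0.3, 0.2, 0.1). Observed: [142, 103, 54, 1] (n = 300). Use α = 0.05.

Expected: [120.0, 90.0, 60.0, 30.0]. χ² = 34.544. df = 3, critical = 7.815. Reject H₀.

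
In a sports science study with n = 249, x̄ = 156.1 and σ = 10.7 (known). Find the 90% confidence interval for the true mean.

CI = x̄ ± z*(σ/√n) = 156.1 ± 1.645(10.7/√249) = 156.1 ± 1.12 = (154.98, 157.22)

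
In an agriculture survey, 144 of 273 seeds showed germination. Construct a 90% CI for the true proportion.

p̂ = 0.527. CI = p̂ ± z*√(p̂(1-p̂)/n) = (0.478, 0.577)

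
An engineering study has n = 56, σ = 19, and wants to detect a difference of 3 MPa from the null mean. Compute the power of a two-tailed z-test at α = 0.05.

SE = σ/√n = 19/√56 = 2.539. Non-centrality λ = d/SE = 3/2.539 = 1.182. Power ≈ Φ(λ - z_{α/2}) = Φ(1.182 - 1.96) = Φ(-0.778) = 0.218.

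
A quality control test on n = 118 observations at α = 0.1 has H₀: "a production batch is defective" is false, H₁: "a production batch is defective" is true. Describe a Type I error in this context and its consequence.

Type I error: rejecting H₀ when it is true — concluding that a production batch is defective when in fact it is not. Consequence: scrapping a good batch — wasted material and cost for no reason.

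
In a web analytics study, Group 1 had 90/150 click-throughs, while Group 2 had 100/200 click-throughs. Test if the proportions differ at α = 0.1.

p̂₁ = 0.6, p̂₂ = 0.5, pooled p̂ = 0.543. z = 1.858. Critical: ±1.645. Reject H₀.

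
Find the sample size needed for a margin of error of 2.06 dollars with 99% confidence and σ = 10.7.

n = (z*σ/E)² = (2.576×10.7/2.06)² = 179.03 → n = 180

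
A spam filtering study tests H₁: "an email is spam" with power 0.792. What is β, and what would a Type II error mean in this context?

β = 1 - power = 1 - 0.792 = 0.208. A Type II error is failing to reject H₀ when H₀ is false (false negative) — here, failing to conclude that an email is spam when in fact it is true. Consequence: a spam email lands in the inbox.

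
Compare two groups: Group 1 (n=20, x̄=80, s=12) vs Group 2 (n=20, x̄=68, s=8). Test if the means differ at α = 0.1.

Pooled sp = 10.2. t = 3.721, df = 38. Critical t = ±1.686. Reject H₀.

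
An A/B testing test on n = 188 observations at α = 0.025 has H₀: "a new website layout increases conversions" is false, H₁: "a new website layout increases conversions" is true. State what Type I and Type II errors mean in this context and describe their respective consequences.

Type I (false positive): concluding that a new website layout increases conversions when it is not — rolling out a layout that doesn't actually help — wasted engineering effort. Type II (false negative): failing to conclude that a new website layout increases conversions when it is — discarding a layout that would have improved conversions — lost revenue. Which is costlier depends on domain priorities and is a judgement call rather than a statistical fact.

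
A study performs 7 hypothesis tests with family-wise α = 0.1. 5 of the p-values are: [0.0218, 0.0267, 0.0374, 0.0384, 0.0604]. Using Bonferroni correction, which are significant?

Bonferroni α = 0.1/7 = 0.01429. None of the given p-values are significant.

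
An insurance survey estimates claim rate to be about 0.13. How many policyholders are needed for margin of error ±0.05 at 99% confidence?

n = z²p(1-p)/E² = 2.576²×0.13×0.87/0.05² = 300.2 → n = 301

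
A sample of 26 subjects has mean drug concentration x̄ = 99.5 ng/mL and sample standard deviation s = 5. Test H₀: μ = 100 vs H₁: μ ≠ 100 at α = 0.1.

t = (x̄ - μ₀)/(s/√n) = (99.5 - 100)/(5/√26) = -0.51. df = 25, critical t = ±1.708. Fail to reject H₀.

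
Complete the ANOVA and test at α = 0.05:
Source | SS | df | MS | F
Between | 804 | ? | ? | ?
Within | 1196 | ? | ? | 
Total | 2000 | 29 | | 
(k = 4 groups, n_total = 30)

df_between = 3, df_within = 26. MS_between = 268.0, MS_within = 46.0. F = 5.826, F_crit ≈ 2.975. Reject H₀.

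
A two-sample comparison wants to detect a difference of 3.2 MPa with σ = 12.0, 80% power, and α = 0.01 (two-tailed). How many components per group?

n per group = 2(z_α/2 + z_β)²σ²/d² = 2×(2.576 + 0.84)²×12.0²/3.2² = 328.2 → n = 329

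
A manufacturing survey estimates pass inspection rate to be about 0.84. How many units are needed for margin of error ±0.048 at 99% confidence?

n = z²p(1-p)/E² = 2.576²×0.84×0.16/0.048² = 387.1 → n = 388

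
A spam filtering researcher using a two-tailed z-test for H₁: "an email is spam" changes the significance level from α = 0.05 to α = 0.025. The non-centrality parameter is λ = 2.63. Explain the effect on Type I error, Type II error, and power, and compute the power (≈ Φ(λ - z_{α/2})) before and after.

Decreasing α from 0.05 to 0.025:
• Type I error rate decreases (α is the Type I rate by definition).
• Critical value moves from z_{α/2} = 1.96 to 2.241, so power = Φ(λ - z_{α/2}) goes from Φ(2.63 - 1.96) = 0.749 to Φ(2.63 - 2.241) = 0.651.
• Type II error rate β = 1 - power therefore increases (0.251 → 0.349).
Appropriate when false positives are costly — here, a legitimate email is sent to the spam folder and the user misses it.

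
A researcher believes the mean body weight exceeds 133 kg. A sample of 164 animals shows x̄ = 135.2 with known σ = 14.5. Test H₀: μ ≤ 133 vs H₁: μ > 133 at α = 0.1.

z = 1.943. Critical value: 1.28. Reject H₀.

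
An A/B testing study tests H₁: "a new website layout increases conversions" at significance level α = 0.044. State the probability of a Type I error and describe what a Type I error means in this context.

P(Type I error) = α = 0.044. A Type I error is rejecting H₀ when H₀ is actually true (false positive) — here, concluding that a new website layout increases conversions when in fact this is not the case. Consequence: rolling out a layout that doesn't actually help — wasted engineering effort.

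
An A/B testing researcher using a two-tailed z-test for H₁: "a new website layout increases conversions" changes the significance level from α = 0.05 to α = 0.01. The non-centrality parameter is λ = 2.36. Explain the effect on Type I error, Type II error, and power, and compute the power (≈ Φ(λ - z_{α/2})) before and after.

Decreasing α from 0.05 to 0.01:
• Type I error rate decreases (α is the Type I rate by definition).
• Critical value moves from z_{α/2} = 1.96 to 2.576, so power = Φ(λ - z_{α/2}) goes from Φ(2.36 - 1.96) = 0.655 to Φ(2.36 - 2.576) = 0.414.
• Type II error rate β = 1 - power therefore increases (0.345 → 0.586).
Appropriate when false positives are costly — here, rolling out a layout that doesn't actually help — wasted engineering effort.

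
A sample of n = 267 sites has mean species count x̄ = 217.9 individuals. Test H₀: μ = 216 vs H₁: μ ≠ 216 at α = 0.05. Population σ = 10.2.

z = (x̄ - μ₀)/(σ/√n) = (217.9 - 216)/(10.2/√267) = 3.044. Critical value: ±1.96. Since |3.044| > 1.96, Reject H₀.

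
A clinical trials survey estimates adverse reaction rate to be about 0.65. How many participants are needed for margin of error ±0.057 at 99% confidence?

n = z²p(1-p)/E² = 2.576²×0.65×0.35/0.057² = 464.6 → n = 465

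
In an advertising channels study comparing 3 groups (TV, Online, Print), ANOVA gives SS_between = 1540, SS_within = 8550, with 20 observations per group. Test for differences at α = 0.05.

df_between = 2, df_within = 57. F = MS_between/MS_within = 770.0/150.0 = 5.133. F_crit ≈ 3.159. Reject H₀. At least one mean differs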